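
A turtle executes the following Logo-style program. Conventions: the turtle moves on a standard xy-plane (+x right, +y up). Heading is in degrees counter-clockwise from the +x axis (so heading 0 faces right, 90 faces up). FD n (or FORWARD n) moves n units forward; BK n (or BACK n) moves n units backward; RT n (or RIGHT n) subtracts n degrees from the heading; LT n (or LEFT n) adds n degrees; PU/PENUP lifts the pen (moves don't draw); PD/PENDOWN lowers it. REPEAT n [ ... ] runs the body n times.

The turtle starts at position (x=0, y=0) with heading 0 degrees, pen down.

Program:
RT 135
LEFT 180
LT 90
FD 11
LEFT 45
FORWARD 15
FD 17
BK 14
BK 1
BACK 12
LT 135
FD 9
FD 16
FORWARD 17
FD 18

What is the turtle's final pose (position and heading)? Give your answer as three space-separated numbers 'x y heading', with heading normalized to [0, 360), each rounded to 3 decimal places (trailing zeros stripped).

Executing turtle program step by step:
Start: pos=(0,0), heading=0, pen down
RT 135: heading 0 -> 225
LT 180: heading 225 -> 45
LT 90: heading 45 -> 135
FD 11: (0,0) -> (-7.778,7.778) [heading=135, draw]
LT 45: heading 135 -> 180
FD 15: (-7.778,7.778) -> (-22.778,7.778) [heading=180, draw]
FD 17: (-22.778,7.778) -> (-39.778,7.778) [heading=180, draw]
BK 14: (-39.778,7.778) -> (-25.778,7.778) [heading=180, draw]
BK 1: (-25.778,7.778) -> (-24.778,7.778) [heading=180, draw]
BK 12: (-24.778,7.778) -> (-12.778,7.778) [heading=180, draw]
LT 135: heading 180 -> 315
FD 9: (-12.778,7.778) -> (-6.414,1.414) [heading=315, draw]
FD 16: (-6.414,1.414) -> (4.899,-9.899) [heading=315, draw]
FD 17: (4.899,-9.899) -> (16.92,-21.92) [heading=315, draw]
FD 18: (16.92,-21.92) -> (29.648,-34.648) [heading=315, draw]
Final: pos=(29.648,-34.648), heading=315, 10 segment(s) drawn

Answer: 29.648 -34.648 315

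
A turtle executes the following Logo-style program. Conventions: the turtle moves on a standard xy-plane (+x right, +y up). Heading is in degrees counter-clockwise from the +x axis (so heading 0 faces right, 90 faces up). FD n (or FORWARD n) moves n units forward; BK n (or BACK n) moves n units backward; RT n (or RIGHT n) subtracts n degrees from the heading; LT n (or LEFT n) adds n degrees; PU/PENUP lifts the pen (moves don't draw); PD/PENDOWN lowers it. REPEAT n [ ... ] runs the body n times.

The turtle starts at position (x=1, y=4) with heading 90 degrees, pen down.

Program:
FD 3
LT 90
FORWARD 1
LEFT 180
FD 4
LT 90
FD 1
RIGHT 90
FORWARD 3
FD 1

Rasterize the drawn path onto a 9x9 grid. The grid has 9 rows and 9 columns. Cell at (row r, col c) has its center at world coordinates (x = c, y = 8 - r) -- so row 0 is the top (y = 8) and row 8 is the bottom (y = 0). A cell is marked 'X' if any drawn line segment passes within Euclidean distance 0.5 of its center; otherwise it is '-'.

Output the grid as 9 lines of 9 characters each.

Segment 0: (1,4) -> (1,7)
Segment 1: (1,7) -> (0,7)
Segment 2: (0,7) -> (4,7)
Segment 3: (4,7) -> (4,8)
Segment 4: (4,8) -> (7,8)
Segment 5: (7,8) -> (8,8)

Answer: ----XXXXX
XXXXX----
-X-------
-X-------
-X-------
---------
---------
---------
---------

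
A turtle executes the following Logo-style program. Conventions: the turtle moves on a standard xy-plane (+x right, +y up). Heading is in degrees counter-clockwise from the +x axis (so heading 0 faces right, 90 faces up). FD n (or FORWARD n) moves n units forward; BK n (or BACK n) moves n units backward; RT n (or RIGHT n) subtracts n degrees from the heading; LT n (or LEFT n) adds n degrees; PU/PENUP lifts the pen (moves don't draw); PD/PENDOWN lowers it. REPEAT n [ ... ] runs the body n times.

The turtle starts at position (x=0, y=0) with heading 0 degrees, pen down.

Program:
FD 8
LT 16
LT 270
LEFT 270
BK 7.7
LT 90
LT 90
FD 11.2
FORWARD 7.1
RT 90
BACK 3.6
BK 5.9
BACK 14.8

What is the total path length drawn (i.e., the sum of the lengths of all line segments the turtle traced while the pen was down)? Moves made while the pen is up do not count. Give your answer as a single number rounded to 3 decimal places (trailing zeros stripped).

Answer: 58.3

Derivation:
Executing turtle program step by step:
Start: pos=(0,0), heading=0, pen down
FD 8: (0,0) -> (8,0) [heading=0, draw]
LT 16: heading 0 -> 16
LT 270: heading 16 -> 286
LT 270: heading 286 -> 196
BK 7.7: (8,0) -> (15.402,2.122) [heading=196, draw]
LT 90: heading 196 -> 286
LT 90: heading 286 -> 16
FD 11.2: (15.402,2.122) -> (26.168,5.21) [heading=16, draw]
FD 7.1: (26.168,5.21) -> (32.993,7.167) [heading=16, draw]
RT 90: heading 16 -> 286
BK 3.6: (32.993,7.167) -> (32.001,10.627) [heading=286, draw]
BK 5.9: (32.001,10.627) -> (30.374,16.299) [heading=286, draw]
BK 14.8: (30.374,16.299) -> (26.295,30.525) [heading=286, draw]
Final: pos=(26.295,30.525), heading=286, 7 segment(s) drawn

Segment lengths:
  seg 1: (0,0) -> (8,0), length = 8
  seg 2: (8,0) -> (15.402,2.122), length = 7.7
  seg 3: (15.402,2.122) -> (26.168,5.21), length = 11.2
  seg 4: (26.168,5.21) -> (32.993,7.167), length = 7.1
  seg 5: (32.993,7.167) -> (32.001,10.627), length = 3.6
  seg 6: (32.001,10.627) -> (30.374,16.299), length = 5.9
  seg 7: (30.374,16.299) -> (26.295,30.525), length = 14.8
Total = 58.3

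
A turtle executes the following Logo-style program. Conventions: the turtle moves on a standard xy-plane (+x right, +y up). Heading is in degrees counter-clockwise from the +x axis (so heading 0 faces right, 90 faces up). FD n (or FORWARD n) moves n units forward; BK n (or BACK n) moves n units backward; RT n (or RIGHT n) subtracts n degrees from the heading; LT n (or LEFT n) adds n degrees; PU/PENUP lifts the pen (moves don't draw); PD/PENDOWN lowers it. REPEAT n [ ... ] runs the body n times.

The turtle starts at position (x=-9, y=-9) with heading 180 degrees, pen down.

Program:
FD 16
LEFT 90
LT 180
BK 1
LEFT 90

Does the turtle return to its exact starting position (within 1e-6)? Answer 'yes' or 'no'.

Answer: no

Derivation:
Executing turtle program step by step:
Start: pos=(-9,-9), heading=180, pen down
FD 16: (-9,-9) -> (-25,-9) [heading=180, draw]
LT 90: heading 180 -> 270
LT 180: heading 270 -> 90
BK 1: (-25,-9) -> (-25,-10) [heading=90, draw]
LT 90: heading 90 -> 180
Final: pos=(-25,-10), heading=180, 2 segment(s) drawn

Start position: (-9, -9)
Final position: (-25, -10)
Distance = 16.031; >= 1e-6 -> NOT closed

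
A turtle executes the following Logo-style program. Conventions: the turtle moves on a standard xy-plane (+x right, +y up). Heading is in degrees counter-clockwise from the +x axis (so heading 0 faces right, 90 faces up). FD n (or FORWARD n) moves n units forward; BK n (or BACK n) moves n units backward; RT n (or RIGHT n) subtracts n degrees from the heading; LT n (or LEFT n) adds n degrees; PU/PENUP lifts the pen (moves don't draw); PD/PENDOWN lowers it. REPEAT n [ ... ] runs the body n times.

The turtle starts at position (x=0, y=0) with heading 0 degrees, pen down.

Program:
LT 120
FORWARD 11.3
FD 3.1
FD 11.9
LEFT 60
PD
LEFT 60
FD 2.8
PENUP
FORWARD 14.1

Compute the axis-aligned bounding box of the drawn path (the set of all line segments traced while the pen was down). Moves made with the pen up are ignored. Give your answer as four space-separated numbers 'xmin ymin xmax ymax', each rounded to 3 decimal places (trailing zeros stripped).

Answer: -14.55 0 0 22.776

Derivation:
Executing turtle program step by step:
Start: pos=(0,0), heading=0, pen down
LT 120: heading 0 -> 120
FD 11.3: (0,0) -> (-5.65,9.786) [heading=120, draw]
FD 3.1: (-5.65,9.786) -> (-7.2,12.471) [heading=120, draw]
FD 11.9: (-7.2,12.471) -> (-13.15,22.776) [heading=120, draw]
LT 60: heading 120 -> 180
PD: pen down
LT 60: heading 180 -> 240
FD 2.8: (-13.15,22.776) -> (-14.55,20.352) [heading=240, draw]
PU: pen up
FD 14.1: (-14.55,20.352) -> (-21.6,8.141) [heading=240, move]
Final: pos=(-21.6,8.141), heading=240, 4 segment(s) drawn

Segment endpoints: x in {-14.55, -13.15, -7.2, -5.65, 0}, y in {0, 9.786, 12.471, 20.352, 22.776}
xmin=-14.55, ymin=0, xmax=0, ymax=22.776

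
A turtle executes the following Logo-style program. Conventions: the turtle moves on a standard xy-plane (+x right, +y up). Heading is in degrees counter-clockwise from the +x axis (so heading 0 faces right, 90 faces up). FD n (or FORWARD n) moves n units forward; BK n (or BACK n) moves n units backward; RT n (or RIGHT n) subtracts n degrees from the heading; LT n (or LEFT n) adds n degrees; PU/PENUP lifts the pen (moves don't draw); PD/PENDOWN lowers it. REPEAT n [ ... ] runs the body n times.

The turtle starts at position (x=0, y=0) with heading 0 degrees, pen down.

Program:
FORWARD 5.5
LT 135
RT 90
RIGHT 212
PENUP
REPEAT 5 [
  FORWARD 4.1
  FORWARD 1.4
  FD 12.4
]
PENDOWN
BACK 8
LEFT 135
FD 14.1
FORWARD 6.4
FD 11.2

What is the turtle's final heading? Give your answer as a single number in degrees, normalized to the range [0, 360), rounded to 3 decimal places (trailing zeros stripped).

Answer: 328

Derivation:
Executing turtle program step by step:
Start: pos=(0,0), heading=0, pen down
FD 5.5: (0,0) -> (5.5,0) [heading=0, draw]
LT 135: heading 0 -> 135
RT 90: heading 135 -> 45
RT 212: heading 45 -> 193
PU: pen up
REPEAT 5 [
  -- iteration 1/5 --
  FD 4.1: (5.5,0) -> (1.505,-0.922) [heading=193, move]
  FD 1.4: (1.505,-0.922) -> (0.141,-1.237) [heading=193, move]
  FD 12.4: (0.141,-1.237) -> (-11.941,-4.027) [heading=193, move]
  -- iteration 2/5 --
  FD 4.1: (-11.941,-4.027) -> (-15.936,-4.949) [heading=193, move]
  FD 1.4: (-15.936,-4.949) -> (-17.3,-5.264) [heading=193, move]
  FD 12.4: (-17.3,-5.264) -> (-29.382,-8.053) [heading=193, move]
  -- iteration 3/5 --
  FD 4.1: (-29.382,-8.053) -> (-33.377,-8.976) [heading=193, move]
  FD 1.4: (-33.377,-8.976) -> (-34.741,-9.29) [heading=193, move]
  FD 12.4: (-34.741,-9.29) -> (-46.824,-12.08) [heading=193, move]
  -- iteration 4/5 --
  FD 4.1: (-46.824,-12.08) -> (-50.819,-13.002) [heading=193, move]
  FD 1.4: (-50.819,-13.002) -> (-52.183,-13.317) [heading=193, move]
  FD 12.4: (-52.183,-13.317) -> (-64.265,-16.106) [heading=193, move]
  -- iteration 5/5 --
  FD 4.1: (-64.265,-16.106) -> (-68.26,-17.029) [heading=193, move]
  FD 1.4: (-68.26,-17.029) -> (-69.624,-17.344) [heading=193, move]
  FD 12.4: (-69.624,-17.344) -> (-81.706,-20.133) [heading=193, move]
]
PD: pen down
BK 8: (-81.706,-20.133) -> (-73.911,-18.334) [heading=193, draw]
LT 135: heading 193 -> 328
FD 14.1: (-73.911,-18.334) -> (-61.954,-25.805) [heading=328, draw]
FD 6.4: (-61.954,-25.805) -> (-56.526,-29.197) [heading=328, draw]
FD 11.2: (-56.526,-29.197) -> (-47.028,-35.132) [heading=328, draw]
Final: pos=(-47.028,-35.132), heading=328, 5 segment(s) drawn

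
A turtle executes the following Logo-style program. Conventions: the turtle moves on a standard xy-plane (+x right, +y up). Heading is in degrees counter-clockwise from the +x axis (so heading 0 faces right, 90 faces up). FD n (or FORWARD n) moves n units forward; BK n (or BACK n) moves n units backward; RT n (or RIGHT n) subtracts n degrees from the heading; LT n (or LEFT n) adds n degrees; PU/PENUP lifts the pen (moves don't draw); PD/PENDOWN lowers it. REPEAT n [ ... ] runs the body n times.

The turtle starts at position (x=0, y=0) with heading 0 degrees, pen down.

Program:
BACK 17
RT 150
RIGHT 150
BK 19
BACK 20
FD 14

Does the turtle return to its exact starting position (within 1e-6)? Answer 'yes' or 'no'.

Answer: no

Derivation:
Executing turtle program step by step:
Start: pos=(0,0), heading=0, pen down
BK 17: (0,0) -> (-17,0) [heading=0, draw]
RT 150: heading 0 -> 210
RT 150: heading 210 -> 60
BK 19: (-17,0) -> (-26.5,-16.454) [heading=60, draw]
BK 20: (-26.5,-16.454) -> (-36.5,-33.775) [heading=60, draw]
FD 14: (-36.5,-33.775) -> (-29.5,-21.651) [heading=60, draw]
Final: pos=(-29.5,-21.651), heading=60, 4 segment(s) drawn

Start position: (0, 0)
Final position: (-29.5, -21.651)
Distance = 36.592; >= 1e-6 -> NOT closed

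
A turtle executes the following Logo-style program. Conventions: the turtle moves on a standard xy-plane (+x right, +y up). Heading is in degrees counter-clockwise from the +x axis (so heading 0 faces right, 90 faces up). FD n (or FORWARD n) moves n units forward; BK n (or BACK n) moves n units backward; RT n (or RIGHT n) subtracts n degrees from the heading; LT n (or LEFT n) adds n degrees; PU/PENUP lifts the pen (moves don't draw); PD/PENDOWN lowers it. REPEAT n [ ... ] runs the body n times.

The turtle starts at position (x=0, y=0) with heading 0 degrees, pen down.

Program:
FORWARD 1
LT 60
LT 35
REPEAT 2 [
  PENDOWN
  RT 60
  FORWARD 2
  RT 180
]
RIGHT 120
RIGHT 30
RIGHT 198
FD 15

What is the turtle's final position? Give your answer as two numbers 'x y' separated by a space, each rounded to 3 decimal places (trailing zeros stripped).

Answer: 15.441 -1.382

Derivation:
Executing turtle program step by step:
Start: pos=(0,0), heading=0, pen down
FD 1: (0,0) -> (1,0) [heading=0, draw]
LT 60: heading 0 -> 60
LT 35: heading 60 -> 95
REPEAT 2 [
  -- iteration 1/2 --
  PD: pen down
  RT 60: heading 95 -> 35
  FD 2: (1,0) -> (2.638,1.147) [heading=35, draw]
  RT 180: heading 35 -> 215
  -- iteration 2/2 --
  PD: pen down
  RT 60: heading 215 -> 155
  FD 2: (2.638,1.147) -> (0.826,1.992) [heading=155, draw]
  RT 180: heading 155 -> 335
]
RT 120: heading 335 -> 215
RT 30: heading 215 -> 185
RT 198: heading 185 -> 347
FD 15: (0.826,1.992) -> (15.441,-1.382) [heading=347, draw]
Final: pos=(15.441,-1.382), heading=347, 4 segment(s) drawn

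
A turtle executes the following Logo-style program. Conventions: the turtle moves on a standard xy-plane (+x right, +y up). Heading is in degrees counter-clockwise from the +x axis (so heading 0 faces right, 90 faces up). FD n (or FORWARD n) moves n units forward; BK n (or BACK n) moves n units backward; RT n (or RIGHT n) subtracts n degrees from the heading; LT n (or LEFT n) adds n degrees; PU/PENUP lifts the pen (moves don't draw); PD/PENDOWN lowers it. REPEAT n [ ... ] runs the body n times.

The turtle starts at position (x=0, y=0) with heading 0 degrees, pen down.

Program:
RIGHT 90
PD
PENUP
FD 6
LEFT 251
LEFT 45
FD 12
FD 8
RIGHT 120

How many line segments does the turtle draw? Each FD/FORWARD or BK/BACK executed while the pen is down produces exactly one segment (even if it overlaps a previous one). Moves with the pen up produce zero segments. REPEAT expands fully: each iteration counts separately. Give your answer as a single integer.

Answer: 0

Derivation:
Executing turtle program step by step:
Start: pos=(0,0), heading=0, pen down
RT 90: heading 0 -> 270
PD: pen down
PU: pen up
FD 6: (0,0) -> (0,-6) [heading=270, move]
LT 251: heading 270 -> 161
LT 45: heading 161 -> 206
FD 12: (0,-6) -> (-10.786,-11.26) [heading=206, move]
FD 8: (-10.786,-11.26) -> (-17.976,-14.767) [heading=206, move]
RT 120: heading 206 -> 86
Final: pos=(-17.976,-14.767), heading=86, 0 segment(s) drawn
Segments drawn: 0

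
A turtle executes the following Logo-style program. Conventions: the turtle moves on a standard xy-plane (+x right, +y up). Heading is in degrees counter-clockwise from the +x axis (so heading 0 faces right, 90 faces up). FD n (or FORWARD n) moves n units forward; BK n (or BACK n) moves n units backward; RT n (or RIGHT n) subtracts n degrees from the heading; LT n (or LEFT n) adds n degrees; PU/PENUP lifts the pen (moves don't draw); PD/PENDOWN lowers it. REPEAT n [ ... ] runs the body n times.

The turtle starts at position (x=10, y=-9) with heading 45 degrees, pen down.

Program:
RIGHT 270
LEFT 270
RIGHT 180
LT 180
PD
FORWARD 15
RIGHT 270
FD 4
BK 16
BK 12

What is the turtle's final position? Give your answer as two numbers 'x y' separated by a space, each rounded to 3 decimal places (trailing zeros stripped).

Executing turtle program step by step:
Start: pos=(10,-9), heading=45, pen down
RT 270: heading 45 -> 135
LT 270: heading 135 -> 45
RT 180: heading 45 -> 225
LT 180: heading 225 -> 45
PD: pen down
FD 15: (10,-9) -> (20.607,1.607) [heading=45, draw]
RT 270: heading 45 -> 135
FD 4: (20.607,1.607) -> (17.778,4.435) [heading=135, draw]
BK 16: (17.778,4.435) -> (29.092,-6.879) [heading=135, draw]
BK 12: (29.092,-6.879) -> (37.577,-15.364) [heading=135, draw]
Final: pos=(37.577,-15.364), heading=135, 4 segment(s) drawn

Answer: 37.577 -15.364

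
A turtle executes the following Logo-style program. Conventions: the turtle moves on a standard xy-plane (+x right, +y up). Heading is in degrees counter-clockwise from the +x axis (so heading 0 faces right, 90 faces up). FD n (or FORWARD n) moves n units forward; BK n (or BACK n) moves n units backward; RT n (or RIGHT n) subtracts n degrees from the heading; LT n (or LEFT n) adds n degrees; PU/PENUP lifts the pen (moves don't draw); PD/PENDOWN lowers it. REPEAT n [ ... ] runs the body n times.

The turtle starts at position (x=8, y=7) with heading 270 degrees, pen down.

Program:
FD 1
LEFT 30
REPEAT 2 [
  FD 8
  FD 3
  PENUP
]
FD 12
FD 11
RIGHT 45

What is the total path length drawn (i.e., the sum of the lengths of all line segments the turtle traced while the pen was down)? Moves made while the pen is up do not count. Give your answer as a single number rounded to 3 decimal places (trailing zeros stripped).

Executing turtle program step by step:
Start: pos=(8,7), heading=270, pen down
FD 1: (8,7) -> (8,6) [heading=270, draw]
LT 30: heading 270 -> 300
REPEAT 2 [
  -- iteration 1/2 --
  FD 8: (8,6) -> (12,-0.928) [heading=300, draw]
  FD 3: (12,-0.928) -> (13.5,-3.526) [heading=300, draw]
  PU: pen up
  -- iteration 2/2 --
  FD 8: (13.5,-3.526) -> (17.5,-10.454) [heading=300, move]
  FD 3: (17.5,-10.454) -> (19,-13.053) [heading=300, move]
  PU: pen up
]
FD 12: (19,-13.053) -> (25,-23.445) [heading=300, move]
FD 11: (25,-23.445) -> (30.5,-32.971) [heading=300, move]
RT 45: heading 300 -> 255
Final: pos=(30.5,-32.971), heading=255, 3 segment(s) drawn

Segment lengths:
  seg 1: (8,7) -> (8,6), length = 1
  seg 2: (8,6) -> (12,-0.928), length = 8
  seg 3: (12,-0.928) -> (13.5,-3.526), length = 3
Total = 12

Answer: 12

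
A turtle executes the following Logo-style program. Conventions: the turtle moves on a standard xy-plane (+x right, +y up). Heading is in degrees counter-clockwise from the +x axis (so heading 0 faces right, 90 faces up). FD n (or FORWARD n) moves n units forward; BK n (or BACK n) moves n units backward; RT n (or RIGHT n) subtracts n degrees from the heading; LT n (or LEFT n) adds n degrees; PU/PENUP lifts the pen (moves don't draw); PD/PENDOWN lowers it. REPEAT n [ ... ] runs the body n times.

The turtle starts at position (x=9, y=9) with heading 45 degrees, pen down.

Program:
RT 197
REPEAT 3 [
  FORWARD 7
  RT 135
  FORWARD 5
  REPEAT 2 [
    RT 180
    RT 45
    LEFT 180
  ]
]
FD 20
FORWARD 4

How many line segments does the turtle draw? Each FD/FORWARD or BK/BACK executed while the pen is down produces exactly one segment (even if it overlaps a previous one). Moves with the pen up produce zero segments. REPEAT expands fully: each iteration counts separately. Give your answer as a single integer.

Executing turtle program step by step:
Start: pos=(9,9), heading=45, pen down
RT 197: heading 45 -> 208
REPEAT 3 [
  -- iteration 1/3 --
  FD 7: (9,9) -> (2.819,5.714) [heading=208, draw]
  RT 135: heading 208 -> 73
  FD 5: (2.819,5.714) -> (4.281,10.495) [heading=73, draw]
  REPEAT 2 [
    -- iteration 1/2 --
    RT 180: heading 73 -> 253
    RT 45: heading 253 -> 208
    LT 180: heading 208 -> 28
    -- iteration 2/2 --
    RT 180: heading 28 -> 208
    RT 45: heading 208 -> 163
    LT 180: heading 163 -> 343
  ]
  -- iteration 2/3 --
  FD 7: (4.281,10.495) -> (10.975,8.449) [heading=343, draw]
  RT 135: heading 343 -> 208
  FD 5: (10.975,8.449) -> (6.561,6.101) [heading=208, draw]
  REPEAT 2 [
    -- iteration 1/2 --
    RT 180: heading 208 -> 28
    RT 45: heading 28 -> 343
    LT 180: heading 343 -> 163
    -- iteration 2/2 --
    RT 180: heading 163 -> 343
    RT 45: heading 343 -> 298
    LT 180: heading 298 -> 118
  ]
  -- iteration 3/3 --
  FD 7: (6.561,6.101) -> (3.274,12.282) [heading=118, draw]
  RT 135: heading 118 -> 343
  FD 5: (3.274,12.282) -> (8.056,10.82) [heading=343, draw]
  REPEAT 2 [
    -- iteration 1/2 --
    RT 180: heading 343 -> 163
    RT 45: heading 163 -> 118
    LT 180: heading 118 -> 298
    -- iteration 2/2 --
    RT 180: heading 298 -> 118
    RT 45: heading 118 -> 73
    LT 180: heading 73 -> 253
  ]
]
FD 20: (8.056,10.82) -> (2.208,-8.306) [heading=253, draw]
FD 4: (2.208,-8.306) -> (1.039,-12.131) [heading=253, draw]
Final: pos=(1.039,-12.131), heading=253, 8 segment(s) drawn
Segments drawn: 8

Answer: 8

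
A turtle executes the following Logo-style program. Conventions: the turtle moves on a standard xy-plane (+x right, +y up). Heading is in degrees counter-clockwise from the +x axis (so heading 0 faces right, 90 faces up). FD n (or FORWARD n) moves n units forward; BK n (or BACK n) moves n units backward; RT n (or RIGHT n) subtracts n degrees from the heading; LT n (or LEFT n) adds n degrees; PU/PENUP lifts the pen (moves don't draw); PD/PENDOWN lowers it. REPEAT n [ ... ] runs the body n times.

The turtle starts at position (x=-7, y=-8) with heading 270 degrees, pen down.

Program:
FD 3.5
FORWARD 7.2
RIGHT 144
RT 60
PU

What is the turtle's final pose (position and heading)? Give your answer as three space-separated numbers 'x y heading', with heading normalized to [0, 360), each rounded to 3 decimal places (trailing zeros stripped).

Executing turtle program step by step:
Start: pos=(-7,-8), heading=270, pen down
FD 3.5: (-7,-8) -> (-7,-11.5) [heading=270, draw]
FD 7.2: (-7,-11.5) -> (-7,-18.7) [heading=270, draw]
RT 144: heading 270 -> 126
RT 60: heading 126 -> 66
PU: pen up
Final: pos=(-7,-18.7), heading=66, 2 segment(s) drawn

Answer: -7 -18.7 66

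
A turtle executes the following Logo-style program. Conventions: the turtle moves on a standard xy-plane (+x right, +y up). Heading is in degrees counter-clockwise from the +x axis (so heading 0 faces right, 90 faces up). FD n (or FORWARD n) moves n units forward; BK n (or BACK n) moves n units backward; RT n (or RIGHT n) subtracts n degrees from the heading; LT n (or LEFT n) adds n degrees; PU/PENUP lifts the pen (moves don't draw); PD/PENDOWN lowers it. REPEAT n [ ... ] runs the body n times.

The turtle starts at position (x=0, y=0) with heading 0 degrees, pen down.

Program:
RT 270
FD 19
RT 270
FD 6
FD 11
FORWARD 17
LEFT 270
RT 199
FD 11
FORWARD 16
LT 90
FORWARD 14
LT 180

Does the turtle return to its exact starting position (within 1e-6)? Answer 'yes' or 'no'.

Answer: no

Derivation:
Executing turtle program step by step:
Start: pos=(0,0), heading=0, pen down
RT 270: heading 0 -> 90
FD 19: (0,0) -> (0,19) [heading=90, draw]
RT 270: heading 90 -> 180
FD 6: (0,19) -> (-6,19) [heading=180, draw]
FD 11: (-6,19) -> (-17,19) [heading=180, draw]
FD 17: (-17,19) -> (-34,19) [heading=180, draw]
LT 270: heading 180 -> 90
RT 199: heading 90 -> 251
FD 11: (-34,19) -> (-37.581,8.599) [heading=251, draw]
FD 16: (-37.581,8.599) -> (-42.79,-6.529) [heading=251, draw]
LT 90: heading 251 -> 341
FD 14: (-42.79,-6.529) -> (-29.553,-11.087) [heading=341, draw]
LT 180: heading 341 -> 161
Final: pos=(-29.553,-11.087), heading=161, 7 segment(s) drawn

Start position: (0, 0)
Final position: (-29.553, -11.087)
Distance = 31.564; >= 1e-6 -> NOT closed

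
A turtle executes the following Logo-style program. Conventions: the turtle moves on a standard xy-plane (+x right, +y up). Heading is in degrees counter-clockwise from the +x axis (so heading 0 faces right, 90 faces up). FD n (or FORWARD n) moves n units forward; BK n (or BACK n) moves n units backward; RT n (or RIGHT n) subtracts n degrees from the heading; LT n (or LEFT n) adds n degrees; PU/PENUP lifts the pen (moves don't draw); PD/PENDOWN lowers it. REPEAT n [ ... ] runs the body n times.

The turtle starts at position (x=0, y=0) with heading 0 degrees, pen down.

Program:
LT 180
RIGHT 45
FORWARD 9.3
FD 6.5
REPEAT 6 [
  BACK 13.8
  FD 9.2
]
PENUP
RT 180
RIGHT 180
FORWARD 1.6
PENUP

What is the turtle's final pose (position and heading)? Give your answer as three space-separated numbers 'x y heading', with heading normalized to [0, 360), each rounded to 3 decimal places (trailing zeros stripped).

Executing turtle program step by step:
Start: pos=(0,0), heading=0, pen down
LT 180: heading 0 -> 180
RT 45: heading 180 -> 135
FD 9.3: (0,0) -> (-6.576,6.576) [heading=135, draw]
FD 6.5: (-6.576,6.576) -> (-11.172,11.172) [heading=135, draw]
REPEAT 6 [
  -- iteration 1/6 --
  BK 13.8: (-11.172,11.172) -> (-1.414,1.414) [heading=135, draw]
  FD 9.2: (-1.414,1.414) -> (-7.92,7.92) [heading=135, draw]
  -- iteration 2/6 --
  BK 13.8: (-7.92,7.92) -> (1.838,-1.838) [heading=135, draw]
  FD 9.2: (1.838,-1.838) -> (-4.667,4.667) [heading=135, draw]
  -- iteration 3/6 --
  BK 13.8: (-4.667,4.667) -> (5.091,-5.091) [heading=135, draw]
  FD 9.2: (5.091,-5.091) -> (-1.414,1.414) [heading=135, draw]
  -- iteration 4/6 --
  BK 13.8: (-1.414,1.414) -> (8.344,-8.344) [heading=135, draw]
  FD 9.2: (8.344,-8.344) -> (1.838,-1.838) [heading=135, draw]
  -- iteration 5/6 --
  BK 13.8: (1.838,-1.838) -> (11.597,-11.597) [heading=135, draw]
  FD 9.2: (11.597,-11.597) -> (5.091,-5.091) [heading=135, draw]
  -- iteration 6/6 --
  BK 13.8: (5.091,-5.091) -> (14.849,-14.849) [heading=135, draw]
  FD 9.2: (14.849,-14.849) -> (8.344,-8.344) [heading=135, draw]
]
PU: pen up
RT 180: heading 135 -> 315
RT 180: heading 315 -> 135
FD 1.6: (8.344,-8.344) -> (7.212,-7.212) [heading=135, move]
PU: pen up
Final: pos=(7.212,-7.212), heading=135, 14 segment(s) drawn

Answer: 7.212 -7.212 135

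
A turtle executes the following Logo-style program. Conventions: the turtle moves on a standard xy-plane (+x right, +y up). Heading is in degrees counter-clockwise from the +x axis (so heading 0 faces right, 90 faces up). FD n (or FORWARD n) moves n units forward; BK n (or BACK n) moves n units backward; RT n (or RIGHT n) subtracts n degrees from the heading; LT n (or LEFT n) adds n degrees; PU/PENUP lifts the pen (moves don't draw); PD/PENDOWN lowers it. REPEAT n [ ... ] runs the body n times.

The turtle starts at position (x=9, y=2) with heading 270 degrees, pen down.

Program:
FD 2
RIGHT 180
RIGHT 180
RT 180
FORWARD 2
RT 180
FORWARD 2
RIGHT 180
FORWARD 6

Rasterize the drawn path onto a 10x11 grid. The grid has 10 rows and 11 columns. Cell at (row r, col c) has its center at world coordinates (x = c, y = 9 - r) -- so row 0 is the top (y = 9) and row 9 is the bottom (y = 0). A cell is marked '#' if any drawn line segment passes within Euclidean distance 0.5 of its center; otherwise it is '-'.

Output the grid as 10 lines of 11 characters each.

Answer: -----------
-----------
-----------
---------#-
---------#-
---------#-
---------#-
---------#-
---------#-
---------#-

Derivation:
Segment 0: (9,2) -> (9,0)
Segment 1: (9,0) -> (9,2)
Segment 2: (9,2) -> (9,0)
Segment 3: (9,0) -> (9,6)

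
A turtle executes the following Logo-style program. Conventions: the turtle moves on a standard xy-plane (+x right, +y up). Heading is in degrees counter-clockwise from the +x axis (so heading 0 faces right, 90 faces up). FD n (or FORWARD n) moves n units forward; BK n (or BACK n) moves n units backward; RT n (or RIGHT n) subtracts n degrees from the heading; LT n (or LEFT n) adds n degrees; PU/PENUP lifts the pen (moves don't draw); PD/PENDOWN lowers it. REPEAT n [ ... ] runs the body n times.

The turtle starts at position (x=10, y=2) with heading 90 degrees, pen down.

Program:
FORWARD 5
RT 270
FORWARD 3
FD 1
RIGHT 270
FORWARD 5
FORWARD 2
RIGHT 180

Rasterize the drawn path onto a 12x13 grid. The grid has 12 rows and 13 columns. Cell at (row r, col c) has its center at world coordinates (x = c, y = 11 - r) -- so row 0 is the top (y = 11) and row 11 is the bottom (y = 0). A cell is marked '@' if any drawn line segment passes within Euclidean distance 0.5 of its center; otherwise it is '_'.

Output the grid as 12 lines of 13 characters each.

Answer: _____________
_____________
_____________
_____________
______@@@@@__
______@___@__
______@___@__
______@___@__
______@___@__
______@___@__
______@______
______@______

Derivation:
Segment 0: (10,2) -> (10,7)
Segment 1: (10,7) -> (7,7)
Segment 2: (7,7) -> (6,7)
Segment 3: (6,7) -> (6,2)
Segment 4: (6,2) -> (6,0)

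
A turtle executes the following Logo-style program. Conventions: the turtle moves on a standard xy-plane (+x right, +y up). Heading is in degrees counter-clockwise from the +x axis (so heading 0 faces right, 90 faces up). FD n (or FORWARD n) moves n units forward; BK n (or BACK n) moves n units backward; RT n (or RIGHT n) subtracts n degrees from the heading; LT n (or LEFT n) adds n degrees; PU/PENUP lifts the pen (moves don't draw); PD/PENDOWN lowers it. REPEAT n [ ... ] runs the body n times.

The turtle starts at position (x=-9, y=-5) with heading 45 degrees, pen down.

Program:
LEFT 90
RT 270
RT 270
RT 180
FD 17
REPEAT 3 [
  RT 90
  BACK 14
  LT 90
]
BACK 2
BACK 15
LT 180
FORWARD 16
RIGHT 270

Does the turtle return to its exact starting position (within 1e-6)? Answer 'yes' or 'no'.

Answer: no

Derivation:
Executing turtle program step by step:
Start: pos=(-9,-5), heading=45, pen down
LT 90: heading 45 -> 135
RT 270: heading 135 -> 225
RT 270: heading 225 -> 315
RT 180: heading 315 -> 135
FD 17: (-9,-5) -> (-21.021,7.021) [heading=135, draw]
REPEAT 3 [
  -- iteration 1/3 --
  RT 90: heading 135 -> 45
  BK 14: (-21.021,7.021) -> (-30.92,-2.879) [heading=45, draw]
  LT 90: heading 45 -> 135
  -- iteration 2/3 --
  RT 90: heading 135 -> 45
  BK 14: (-30.92,-2.879) -> (-40.82,-12.778) [heading=45, draw]
  LT 90: heading 45 -> 135
  -- iteration 3/3 --
  RT 90: heading 135 -> 45
  BK 14: (-40.82,-12.778) -> (-50.719,-22.678) [heading=45, draw]
  LT 90: heading 45 -> 135
]
BK 2: (-50.719,-22.678) -> (-49.305,-24.092) [heading=135, draw]
BK 15: (-49.305,-24.092) -> (-38.698,-34.698) [heading=135, draw]
LT 180: heading 135 -> 315
FD 16: (-38.698,-34.698) -> (-27.385,-46.012) [heading=315, draw]
RT 270: heading 315 -> 45
Final: pos=(-27.385,-46.012), heading=45, 7 segment(s) drawn

Start position: (-9, -5)
Final position: (-27.385, -46.012)
Distance = 44.944; >= 1e-6 -> NOT closed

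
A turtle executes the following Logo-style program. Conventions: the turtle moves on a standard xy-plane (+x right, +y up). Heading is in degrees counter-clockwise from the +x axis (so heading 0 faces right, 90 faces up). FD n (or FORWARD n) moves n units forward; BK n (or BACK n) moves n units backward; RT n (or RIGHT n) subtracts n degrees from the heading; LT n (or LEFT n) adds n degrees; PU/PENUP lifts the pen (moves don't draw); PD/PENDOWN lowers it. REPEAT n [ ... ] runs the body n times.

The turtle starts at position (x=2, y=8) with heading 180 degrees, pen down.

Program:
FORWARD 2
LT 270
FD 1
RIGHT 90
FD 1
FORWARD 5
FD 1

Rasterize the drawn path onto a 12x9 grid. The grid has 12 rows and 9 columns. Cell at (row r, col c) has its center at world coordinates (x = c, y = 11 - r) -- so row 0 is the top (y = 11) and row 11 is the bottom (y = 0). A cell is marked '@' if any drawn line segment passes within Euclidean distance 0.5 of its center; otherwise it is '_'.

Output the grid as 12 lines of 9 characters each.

Segment 0: (2,8) -> (0,8)
Segment 1: (0,8) -> (0,9)
Segment 2: (0,9) -> (1,9)
Segment 3: (1,9) -> (6,9)
Segment 4: (6,9) -> (7,9)

Answer: _________
_________
@@@@@@@@_
@@@______
_________
_________
_________
_________
_________
_________
_________
_________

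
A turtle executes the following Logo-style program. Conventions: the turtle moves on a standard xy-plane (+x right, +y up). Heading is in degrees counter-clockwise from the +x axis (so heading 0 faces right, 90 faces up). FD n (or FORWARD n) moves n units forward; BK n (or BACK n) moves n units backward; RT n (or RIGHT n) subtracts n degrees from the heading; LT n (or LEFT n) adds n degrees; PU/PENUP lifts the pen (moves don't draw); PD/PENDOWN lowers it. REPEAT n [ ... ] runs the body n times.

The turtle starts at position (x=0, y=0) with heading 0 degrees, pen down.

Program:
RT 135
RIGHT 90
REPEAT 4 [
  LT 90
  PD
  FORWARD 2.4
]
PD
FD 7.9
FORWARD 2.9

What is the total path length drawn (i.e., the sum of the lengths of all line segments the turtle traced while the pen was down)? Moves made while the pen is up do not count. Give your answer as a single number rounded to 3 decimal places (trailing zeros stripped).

Executing turtle program step by step:
Start: pos=(0,0), heading=0, pen down
RT 135: heading 0 -> 225
RT 90: heading 225 -> 135
REPEAT 4 [
  -- iteration 1/4 --
  LT 90: heading 135 -> 225
  PD: pen down
  FD 2.4: (0,0) -> (-1.697,-1.697) [heading=225, draw]
  -- iteration 2/4 --
  LT 90: heading 225 -> 315
  PD: pen down
  FD 2.4: (-1.697,-1.697) -> (0,-3.394) [heading=315, draw]
  -- iteration 3/4 --
  LT 90: heading 315 -> 45
  PD: pen down
  FD 2.4: (0,-3.394) -> (1.697,-1.697) [heading=45, draw]
  -- iteration 4/4 --
  LT 90: heading 45 -> 135
  PD: pen down
  FD 2.4: (1.697,-1.697) -> (0,0) [heading=135, draw]
]
PD: pen down
FD 7.9: (0,0) -> (-5.586,5.586) [heading=135, draw]
FD 2.9: (-5.586,5.586) -> (-7.637,7.637) [heading=135, draw]
Final: pos=(-7.637,7.637), heading=135, 6 segment(s) drawn

Segment lengths:
  seg 1: (0,0) -> (-1.697,-1.697), length = 2.4
  seg 2: (-1.697,-1.697) -> (0,-3.394), length = 2.4
  seg 3: (0,-3.394) -> (1.697,-1.697), length = 2.4
  seg 4: (1.697,-1.697) -> (0,0), length = 2.4
  seg 5: (0,0) -> (-5.586,5.586), length = 7.9
  seg 6: (-5.586,5.586) -> (-7.637,7.637), length = 2.9
Total = 20.4

Answer: 20.4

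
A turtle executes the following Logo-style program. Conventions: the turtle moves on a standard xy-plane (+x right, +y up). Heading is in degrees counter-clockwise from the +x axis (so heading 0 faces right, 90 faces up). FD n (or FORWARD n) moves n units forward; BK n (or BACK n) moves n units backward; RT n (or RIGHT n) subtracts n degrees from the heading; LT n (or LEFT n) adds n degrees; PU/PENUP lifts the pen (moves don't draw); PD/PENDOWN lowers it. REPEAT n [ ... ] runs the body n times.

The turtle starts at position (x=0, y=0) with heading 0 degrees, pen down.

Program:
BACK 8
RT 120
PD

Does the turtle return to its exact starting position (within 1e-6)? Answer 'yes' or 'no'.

Answer: no

Derivation:
Executing turtle program step by step:
Start: pos=(0,0), heading=0, pen down
BK 8: (0,0) -> (-8,0) [heading=0, draw]
RT 120: heading 0 -> 240
PD: pen down
Final: pos=(-8,0), heading=240, 1 segment(s) drawn

Start position: (0, 0)
Final position: (-8, 0)
Distance = 8; >= 1e-6 -> NOT closed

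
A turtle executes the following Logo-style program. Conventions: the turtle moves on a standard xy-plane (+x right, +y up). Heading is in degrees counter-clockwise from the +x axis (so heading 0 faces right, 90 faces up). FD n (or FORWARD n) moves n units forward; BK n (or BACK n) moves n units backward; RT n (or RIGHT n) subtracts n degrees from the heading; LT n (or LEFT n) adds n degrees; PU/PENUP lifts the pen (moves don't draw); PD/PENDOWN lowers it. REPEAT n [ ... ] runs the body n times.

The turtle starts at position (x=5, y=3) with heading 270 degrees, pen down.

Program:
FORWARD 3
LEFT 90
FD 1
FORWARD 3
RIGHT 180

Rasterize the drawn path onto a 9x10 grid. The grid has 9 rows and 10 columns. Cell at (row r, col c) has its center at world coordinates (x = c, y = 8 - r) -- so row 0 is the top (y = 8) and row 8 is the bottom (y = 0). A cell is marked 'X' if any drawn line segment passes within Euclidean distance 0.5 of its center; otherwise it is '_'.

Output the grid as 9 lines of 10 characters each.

Segment 0: (5,3) -> (5,0)
Segment 1: (5,0) -> (6,-0)
Segment 2: (6,-0) -> (9,-0)

Answer: __________
__________
__________
__________
__________
_____X____
_____X____
_____X____
_____XXXXX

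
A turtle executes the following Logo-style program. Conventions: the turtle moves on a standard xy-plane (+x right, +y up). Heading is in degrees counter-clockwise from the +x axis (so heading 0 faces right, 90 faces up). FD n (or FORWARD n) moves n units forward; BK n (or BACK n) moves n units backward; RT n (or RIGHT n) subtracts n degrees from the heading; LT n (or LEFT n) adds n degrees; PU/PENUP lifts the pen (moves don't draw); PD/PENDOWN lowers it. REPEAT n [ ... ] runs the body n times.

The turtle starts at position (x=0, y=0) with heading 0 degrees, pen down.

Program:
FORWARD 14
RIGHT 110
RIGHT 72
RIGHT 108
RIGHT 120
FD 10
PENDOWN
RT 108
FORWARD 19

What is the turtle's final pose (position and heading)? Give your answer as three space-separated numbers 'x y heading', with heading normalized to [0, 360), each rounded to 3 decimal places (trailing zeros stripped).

Executing turtle program step by step:
Start: pos=(0,0), heading=0, pen down
FD 14: (0,0) -> (14,0) [heading=0, draw]
RT 110: heading 0 -> 250
RT 72: heading 250 -> 178
RT 108: heading 178 -> 70
RT 120: heading 70 -> 310
FD 10: (14,0) -> (20.428,-7.66) [heading=310, draw]
PD: pen down
RT 108: heading 310 -> 202
FD 19: (20.428,-7.66) -> (2.811,-14.778) [heading=202, draw]
Final: pos=(2.811,-14.778), heading=202, 3 segment(s) drawn

Answer: 2.811 -14.778 202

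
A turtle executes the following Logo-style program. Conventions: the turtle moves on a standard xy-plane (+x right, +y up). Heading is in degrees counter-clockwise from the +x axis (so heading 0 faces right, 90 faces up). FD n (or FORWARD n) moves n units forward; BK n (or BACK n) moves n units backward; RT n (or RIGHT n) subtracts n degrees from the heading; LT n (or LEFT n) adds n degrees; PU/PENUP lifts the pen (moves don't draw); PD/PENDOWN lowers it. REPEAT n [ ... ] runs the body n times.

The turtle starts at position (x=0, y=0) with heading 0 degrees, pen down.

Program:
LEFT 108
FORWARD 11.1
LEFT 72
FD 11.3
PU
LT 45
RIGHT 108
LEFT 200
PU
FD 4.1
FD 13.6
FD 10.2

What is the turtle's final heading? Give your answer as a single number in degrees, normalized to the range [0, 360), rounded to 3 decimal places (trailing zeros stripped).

Answer: 317

Derivation:
Executing turtle program step by step:
Start: pos=(0,0), heading=0, pen down
LT 108: heading 0 -> 108
FD 11.1: (0,0) -> (-3.43,10.557) [heading=108, draw]
LT 72: heading 108 -> 180
FD 11.3: (-3.43,10.557) -> (-14.73,10.557) [heading=180, draw]
PU: pen up
LT 45: heading 180 -> 225
RT 108: heading 225 -> 117
LT 200: heading 117 -> 317
PU: pen up
FD 4.1: (-14.73,10.557) -> (-11.732,7.761) [heading=317, move]
FD 13.6: (-11.732,7.761) -> (-1.785,-1.515) [heading=317, move]
FD 10.2: (-1.785,-1.515) -> (5.675,-8.471) [heading=317, move]
Final: pos=(5.675,-8.471), heading=317, 2 segment(s) drawn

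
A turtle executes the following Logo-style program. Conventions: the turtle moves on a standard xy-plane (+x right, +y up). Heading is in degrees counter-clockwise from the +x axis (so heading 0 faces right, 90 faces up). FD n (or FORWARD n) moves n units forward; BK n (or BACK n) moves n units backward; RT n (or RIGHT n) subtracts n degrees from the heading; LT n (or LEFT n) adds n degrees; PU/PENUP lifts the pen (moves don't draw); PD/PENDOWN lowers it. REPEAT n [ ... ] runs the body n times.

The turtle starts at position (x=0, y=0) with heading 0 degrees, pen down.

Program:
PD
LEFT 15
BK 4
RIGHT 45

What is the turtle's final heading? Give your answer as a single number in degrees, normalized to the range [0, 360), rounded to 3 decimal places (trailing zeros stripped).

Answer: 330

Derivation:
Executing turtle program step by step:
Start: pos=(0,0), heading=0, pen down
PD: pen down
LT 15: heading 0 -> 15
BK 4: (0,0) -> (-3.864,-1.035) [heading=15, draw]
RT 45: heading 15 -> 330
Final: pos=(-3.864,-1.035), heading=330, 1 segment(s) drawn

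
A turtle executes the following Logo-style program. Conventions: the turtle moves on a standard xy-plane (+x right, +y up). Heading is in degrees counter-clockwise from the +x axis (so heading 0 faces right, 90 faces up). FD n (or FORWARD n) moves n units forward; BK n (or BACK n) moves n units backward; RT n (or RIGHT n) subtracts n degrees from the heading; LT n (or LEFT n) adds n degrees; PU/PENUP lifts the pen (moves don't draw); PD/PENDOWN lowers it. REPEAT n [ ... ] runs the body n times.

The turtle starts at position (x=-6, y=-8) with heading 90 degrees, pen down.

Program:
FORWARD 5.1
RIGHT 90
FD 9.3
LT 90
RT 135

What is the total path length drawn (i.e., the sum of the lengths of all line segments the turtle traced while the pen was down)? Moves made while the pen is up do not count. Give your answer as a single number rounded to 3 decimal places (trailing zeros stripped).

Answer: 14.4

Derivation:
Executing turtle program step by step:
Start: pos=(-6,-8), heading=90, pen down
FD 5.1: (-6,-8) -> (-6,-2.9) [heading=90, draw]
RT 90: heading 90 -> 0
FD 9.3: (-6,-2.9) -> (3.3,-2.9) [heading=0, draw]
LT 90: heading 0 -> 90
RT 135: heading 90 -> 315
Final: pos=(3.3,-2.9), heading=315, 2 segment(s) drawn

Segment lengths:
  seg 1: (-6,-8) -> (-6,-2.9), length = 5.1
  seg 2: (-6,-2.9) -> (3.3,-2.9), length = 9.3
Total = 14.4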